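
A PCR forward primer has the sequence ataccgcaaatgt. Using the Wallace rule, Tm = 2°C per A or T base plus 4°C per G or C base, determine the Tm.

36°C

Scanning the sequence gives C=3, G=2, A=5, T=3.
AT pairs contribute 8, GC pairs contribute 5.
Tm = 4·5 + 2·8 = 20 + 16 = 36°C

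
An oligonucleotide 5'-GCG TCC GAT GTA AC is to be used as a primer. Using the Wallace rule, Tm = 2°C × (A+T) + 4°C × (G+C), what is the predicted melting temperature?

Counting bases: G=4, A=3, T=3, C=4
So N_AT = 6 and N_GC = 8.
Tm = 4·8 + 2·6 = 32 + 12 = 44°C

44°C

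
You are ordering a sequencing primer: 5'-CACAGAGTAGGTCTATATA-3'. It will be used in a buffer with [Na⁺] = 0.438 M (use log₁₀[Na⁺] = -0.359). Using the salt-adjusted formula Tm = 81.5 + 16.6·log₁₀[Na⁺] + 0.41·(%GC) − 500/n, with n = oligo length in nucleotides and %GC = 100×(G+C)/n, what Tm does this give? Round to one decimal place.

64.3°C

Length n = 19. G=4, A=7, T=5, C=3
G+C = 7, so %GC = 7/19 × 100 = 36.842%
Salt term: 16.6 × (-0.359) = -5.959
GC term: 0.41 × 36.842 = 15.105; length term: −500/19 = −26.316
Tm = 81.5 + (-5.959) + 15.105 − 26.316 = 64.33 → 64.3°C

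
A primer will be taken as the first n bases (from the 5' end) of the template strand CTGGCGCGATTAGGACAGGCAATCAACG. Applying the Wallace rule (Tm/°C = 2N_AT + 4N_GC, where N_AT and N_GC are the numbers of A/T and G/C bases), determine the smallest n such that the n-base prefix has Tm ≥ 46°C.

n = 14

First 13 bases: CTGGCGCGATTAG → Tm = 42°C (< 46°C)
First 14 bases: CTGGCGCGATTAGG → Tm = 46°C (≥ 46°C)
Each additional base adds 2°C (A/T) or 4°C (G/C), so Tm is non-decreasing in n; n = 14 is the first length to reach 46°C.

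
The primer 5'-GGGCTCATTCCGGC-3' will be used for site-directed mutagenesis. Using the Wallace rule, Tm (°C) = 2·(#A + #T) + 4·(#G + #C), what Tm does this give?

48°C

Base counts: A=1, G=5, T=3, C=5
A+T = 4, G+C = 10
Tm = 2(4) + 4(10) = 8 + 40 = 48°C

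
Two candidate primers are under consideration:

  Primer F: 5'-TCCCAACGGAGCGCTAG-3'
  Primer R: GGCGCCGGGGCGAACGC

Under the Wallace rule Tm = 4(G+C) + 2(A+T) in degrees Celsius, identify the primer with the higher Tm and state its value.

Primer R, 64°C

Primer F: A+T=6, G+C=11 → Tm = 2(6)+4(11) = 56°C
Primer R: A+T=2, G+C=15 → Tm = 2(2)+4(15) = 64°C
56°C vs 64°C → primer R is higher.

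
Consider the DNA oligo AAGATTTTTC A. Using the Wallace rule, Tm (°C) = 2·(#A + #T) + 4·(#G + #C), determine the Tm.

A=4, T=5, C=1, G=1
A+T = 9, G+C = 2
Tm = 4·2 + 2·9 = 8 + 18 = 26°C

26°C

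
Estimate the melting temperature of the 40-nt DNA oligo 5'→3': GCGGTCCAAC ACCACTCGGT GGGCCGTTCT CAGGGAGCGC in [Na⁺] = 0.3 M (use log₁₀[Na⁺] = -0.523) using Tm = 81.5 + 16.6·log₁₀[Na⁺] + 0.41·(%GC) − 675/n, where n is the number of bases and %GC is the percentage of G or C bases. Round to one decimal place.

Length n = 40. T=6, G=14, A=6, C=14
G+C = 28, so %GC = 28/40 × 100 = 70%
Salt term: 16.6 × (-0.523) = -8.682
GC term: 0.41 × 70 = 28.7; length term: −675/40 = −16.875
Tm = 81.5 + (-8.682) + 28.7 − 16.875 = 84.643 → 84.6°C

84.6°C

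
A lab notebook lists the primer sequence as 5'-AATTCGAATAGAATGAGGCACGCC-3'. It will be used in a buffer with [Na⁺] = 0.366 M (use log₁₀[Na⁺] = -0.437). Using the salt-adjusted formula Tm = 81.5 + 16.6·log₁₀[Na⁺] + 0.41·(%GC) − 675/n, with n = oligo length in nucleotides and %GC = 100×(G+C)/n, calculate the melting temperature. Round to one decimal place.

Length n = 24. Base counts: C=5, G=6, A=9, T=4
G+C = 11, so %GC = 11/24 × 100 = 45.833%
Salt term: 16.6 × (-0.437) = -7.254
GC term: 0.41 × 45.833 = 18.792; length term: −675/24 = −28.125
Tm = 81.5 + (-7.254) + 18.792 − 28.125 = 64.913 → 64.9°C

64.9°C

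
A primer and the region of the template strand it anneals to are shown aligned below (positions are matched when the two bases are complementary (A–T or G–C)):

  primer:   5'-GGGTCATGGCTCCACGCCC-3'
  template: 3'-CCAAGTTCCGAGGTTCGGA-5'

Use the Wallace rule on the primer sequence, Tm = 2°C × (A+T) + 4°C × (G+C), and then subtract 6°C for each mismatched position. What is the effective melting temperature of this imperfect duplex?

Primer base counts: A=2, T=3, G=6, C=8 → A+T=5, G+C=14
Perfect-match Tm = 2(5) + 4(14) = 10 + 56 = 66°C
Mismatches (positions where the bases are not complementary): 4 (at positions 3, 7, 15, 19)
Effective Tm = 66 − 4×6 = 66 − 24 = 42°C

42°C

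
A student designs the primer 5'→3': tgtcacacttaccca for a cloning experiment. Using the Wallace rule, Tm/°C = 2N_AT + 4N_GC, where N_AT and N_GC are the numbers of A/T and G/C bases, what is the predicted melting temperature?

Base counts: A=4, C=6, T=4, G=1
AT pairs contribute 8, GC pairs contribute 7.
Tm = 2(8) + 4(7) = 16 + 28 = 44°C

44°C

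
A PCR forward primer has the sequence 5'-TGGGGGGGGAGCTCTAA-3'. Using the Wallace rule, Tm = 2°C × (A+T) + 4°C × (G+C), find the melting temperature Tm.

G=9, A=3, C=2, T=3
AT pairs contribute 6, GC pairs contribute 11.
Tm = 2(6) + 4(11) = 12 + 44 = 56°C

56°C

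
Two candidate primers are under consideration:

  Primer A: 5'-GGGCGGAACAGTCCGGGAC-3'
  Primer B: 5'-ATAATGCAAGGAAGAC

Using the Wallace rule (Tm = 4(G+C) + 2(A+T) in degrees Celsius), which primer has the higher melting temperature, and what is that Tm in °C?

Primer A: A+T=5, G+C=14 → Tm = 2(5)+4(14) = 66°C
Primer B: A+T=10, G+C=6 → Tm = 2(10)+4(6) = 44°C
66°C vs 44°C → primer A is higher.

Primer A, 66°C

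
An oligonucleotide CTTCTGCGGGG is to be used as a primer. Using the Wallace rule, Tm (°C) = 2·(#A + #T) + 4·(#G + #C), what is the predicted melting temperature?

Counting bases: A=0, C=3, G=5, T=3
So N_AT = 3 and N_GC = 8.
Tm = 2(3) + 4(8) = 6 + 32 = 38°C

38°C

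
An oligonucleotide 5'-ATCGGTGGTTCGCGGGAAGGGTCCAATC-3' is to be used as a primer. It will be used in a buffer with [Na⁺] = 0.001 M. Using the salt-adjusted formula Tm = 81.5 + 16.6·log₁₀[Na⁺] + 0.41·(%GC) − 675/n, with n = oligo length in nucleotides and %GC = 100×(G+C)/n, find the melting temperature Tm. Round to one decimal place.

Length n = 28. Counting bases: T=6, G=11, C=6, A=5
G+C = 17, so %GC = 17/28 × 100 = 60.714%
Salt term: 16.6 × (-3) = -49.8
GC term: 0.41 × 60.714 = 24.893; length term: −675/28 = −24.107
Tm = 81.5 + (-49.8) + 24.893 − 24.107 = 32.486 → 32.5°C

32.5°C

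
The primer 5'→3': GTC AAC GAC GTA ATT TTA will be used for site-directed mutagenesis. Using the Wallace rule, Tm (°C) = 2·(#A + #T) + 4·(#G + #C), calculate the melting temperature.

48°C

Scanning the sequence gives T=6, G=3, A=6, C=3.
A+T = 12, G+C = 6
Tm = 2×12 + 4×6 = 48°C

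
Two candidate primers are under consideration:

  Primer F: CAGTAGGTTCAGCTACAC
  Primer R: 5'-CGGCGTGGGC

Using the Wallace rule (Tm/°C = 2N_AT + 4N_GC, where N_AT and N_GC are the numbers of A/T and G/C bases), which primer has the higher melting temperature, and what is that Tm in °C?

Primer F: A+T=9, G+C=9 → Tm = 2(9)+4(9) = 54°C
Primer R: A+T=1, G+C=9 → Tm = 2(1)+4(9) = 38°C
54°C vs 38°C → primer F is higher.

Primer F, 54°C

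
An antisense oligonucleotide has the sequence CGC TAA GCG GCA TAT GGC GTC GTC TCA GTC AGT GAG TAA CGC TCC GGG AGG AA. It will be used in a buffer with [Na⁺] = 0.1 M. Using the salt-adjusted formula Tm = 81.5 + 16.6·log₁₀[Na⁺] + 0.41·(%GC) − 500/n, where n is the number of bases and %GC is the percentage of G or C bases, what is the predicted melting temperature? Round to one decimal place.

Length n = 53. Counting bases: T=10, A=12, G=18, C=13
G+C = 31, so %GC = 31/53 × 100 = 58.491%
Salt term: 16.6 × (-1) = -16.6
GC term: 0.41 × 58.491 = 23.981; length term: −500/53 = −9.434
Tm = 81.5 + (-16.6) + 23.981 − 9.434 = 79.447 → 79.4°C

79.4°C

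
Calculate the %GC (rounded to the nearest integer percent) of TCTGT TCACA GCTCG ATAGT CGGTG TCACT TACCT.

49%

Scanning the sequence gives T=12, C=10, G=7, A=6.
G+C = 7 + 10 = 17 out of 35 bases
%GC = 17/35 × 100 = 48.57% ≈ 49%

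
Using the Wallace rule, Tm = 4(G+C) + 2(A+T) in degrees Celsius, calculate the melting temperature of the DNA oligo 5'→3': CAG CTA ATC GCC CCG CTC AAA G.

70°C

Scanning the sequence gives A=6, G=4, C=9, T=3.
So N_AT = 9 and N_GC = 13.
Tm = 4·13 + 2·9 = 52 + 18 = 70°C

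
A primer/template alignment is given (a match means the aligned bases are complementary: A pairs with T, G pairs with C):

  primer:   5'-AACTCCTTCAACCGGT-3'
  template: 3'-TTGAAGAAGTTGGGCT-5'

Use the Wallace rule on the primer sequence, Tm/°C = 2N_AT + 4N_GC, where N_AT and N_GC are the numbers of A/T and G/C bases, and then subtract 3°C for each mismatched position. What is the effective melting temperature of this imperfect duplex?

39°C

Primer base counts: A=4, T=4, G=2, C=6 → A+T=8, G+C=8
Perfect-match Tm = 2(8) + 4(8) = 16 + 32 = 48°C
Mismatches (positions where the bases are not complementary): 3 (at positions 5, 14, 16)
Effective Tm = 48 − 3×3 = 48 − 9 = 39°C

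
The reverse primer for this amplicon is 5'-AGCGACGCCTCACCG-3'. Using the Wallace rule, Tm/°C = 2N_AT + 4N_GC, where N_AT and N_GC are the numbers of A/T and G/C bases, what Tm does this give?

52°C

Counting bases: T=1, C=7, A=3, G=4
A+T = 4, G+C = 11
Tm = 2(4) + 4(11) = 8 + 44 = 52°C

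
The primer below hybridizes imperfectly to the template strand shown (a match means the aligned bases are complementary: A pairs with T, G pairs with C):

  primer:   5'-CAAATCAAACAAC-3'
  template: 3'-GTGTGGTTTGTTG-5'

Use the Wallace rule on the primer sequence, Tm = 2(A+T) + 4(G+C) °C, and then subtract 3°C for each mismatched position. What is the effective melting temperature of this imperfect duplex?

Primer base counts: A=8, T=1, G=0, C=4 → A+T=9, G+C=4
Perfect-match Tm = 2(9) + 4(4) = 18 + 16 = 34°C
Mismatches (positions where the bases are not complementary): 2 (at positions 3, 5)
Effective Tm = 34 − 2×3 = 34 − 6 = 28°C

28°C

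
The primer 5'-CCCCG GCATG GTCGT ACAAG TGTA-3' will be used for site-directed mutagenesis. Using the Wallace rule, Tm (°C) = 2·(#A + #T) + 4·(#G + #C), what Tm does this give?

Scanning the sequence gives C=7, G=7, A=5, T=5.
So N_AT = 10 and N_GC = 14.
Tm = 2×10 + 4×14 = 76°C

76°C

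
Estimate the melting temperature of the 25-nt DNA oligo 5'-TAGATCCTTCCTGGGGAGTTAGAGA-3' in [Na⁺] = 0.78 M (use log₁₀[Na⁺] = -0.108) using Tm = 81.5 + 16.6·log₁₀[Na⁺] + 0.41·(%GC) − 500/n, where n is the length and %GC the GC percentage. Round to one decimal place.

79.4°C

Length n = 25. Scanning the sequence gives A=6, G=8, C=4, T=7.
G+C = 12, so %GC = 12/25 × 100 = 48%
Salt term: 16.6 × (-0.108) = -1.793
GC term: 0.41 × 48 = 19.68; length term: −500/25 = −20
Tm = 81.5 + (-1.793) + 19.68 − 20 = 79.387 → 79.4°C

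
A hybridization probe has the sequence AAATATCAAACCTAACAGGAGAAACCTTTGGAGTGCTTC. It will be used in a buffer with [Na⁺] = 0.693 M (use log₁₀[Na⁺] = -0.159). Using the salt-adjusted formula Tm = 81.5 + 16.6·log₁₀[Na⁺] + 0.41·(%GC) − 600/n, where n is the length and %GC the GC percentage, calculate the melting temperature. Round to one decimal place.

79.2°C

Length n = 39. Base counts: G=7, C=8, A=15, T=9
G+C = 15, so %GC = 15/39 × 100 = 38.462%
Salt term: 16.6 × (-0.159) = -2.639
GC term: 0.41 × 38.462 = 15.769; length term: −600/39 = −15.385
Tm = 81.5 + (-2.639) + 15.769 − 15.385 = 79.245 → 79.2°C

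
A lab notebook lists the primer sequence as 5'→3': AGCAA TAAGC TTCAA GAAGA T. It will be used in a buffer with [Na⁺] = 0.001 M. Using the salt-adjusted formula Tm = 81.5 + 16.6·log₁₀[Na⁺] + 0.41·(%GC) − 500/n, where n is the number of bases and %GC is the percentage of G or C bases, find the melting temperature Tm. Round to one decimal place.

Length n = 21. Scanning the sequence gives C=3, T=4, G=4, A=10.
G+C = 7, so %GC = 7/21 × 100 = 33.333%
Salt term: 16.6 × (-3) = -49.8
GC term: 0.41 × 33.333 = 13.667; length term: −500/21 = −23.81
Tm = 81.5 + (-49.8) + 13.667 − 23.81 = 21.557 → 21.6°C

21.6°C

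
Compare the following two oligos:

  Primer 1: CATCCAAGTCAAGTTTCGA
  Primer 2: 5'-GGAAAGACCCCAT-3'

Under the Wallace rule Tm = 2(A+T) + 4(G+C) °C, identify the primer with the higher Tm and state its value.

Primer 1, 54°C

Primer 1: A+T=11, G+C=8 → Tm = 2(11)+4(8) = 54°C
Primer 2: A+T=6, G+C=7 → Tm = 2(6)+4(7) = 40°C
54°C vs 40°C → primer 1 is higher.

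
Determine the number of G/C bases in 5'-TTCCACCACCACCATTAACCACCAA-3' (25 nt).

12

G=0, T=4, C=12, A=9
Total G or C: 0 + 12 = 12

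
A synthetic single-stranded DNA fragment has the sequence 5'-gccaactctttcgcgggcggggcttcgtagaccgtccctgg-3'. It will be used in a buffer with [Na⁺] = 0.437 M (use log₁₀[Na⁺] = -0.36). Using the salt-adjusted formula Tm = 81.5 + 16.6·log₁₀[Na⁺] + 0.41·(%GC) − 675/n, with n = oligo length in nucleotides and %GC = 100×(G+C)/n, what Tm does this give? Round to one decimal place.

87.1°C

Length n = 41. A=4, C=14, T=9, G=14
G+C = 28, so %GC = 28/41 × 100 = 68.293%
Salt term: 16.6 × (-0.36) = -5.976
GC term: 0.41 × 68.293 = 28; length term: −675/41 = −16.463
Tm = 81.5 + (-5.976) + 28 − 16.463 = 87.061 → 87.1°C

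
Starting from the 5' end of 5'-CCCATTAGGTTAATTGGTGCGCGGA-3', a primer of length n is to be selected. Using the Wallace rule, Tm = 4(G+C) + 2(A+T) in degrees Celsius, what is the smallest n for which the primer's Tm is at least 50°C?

First 17 bases: CCCATTAGGTTAATTGG → Tm = 48°C (< 50°C)
First 18 bases: CCCATTAGGTTAATTGGT → Tm = 50°C (≥ 50°C)
Each additional base adds 2°C (A/T) or 4°C (G/C), so Tm is non-decreasing in n; n = 18 is the first length to reach 50°C.

n = 18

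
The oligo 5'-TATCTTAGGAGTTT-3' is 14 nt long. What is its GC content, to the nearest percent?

29%

G=3, C=1, T=7, A=3
G+C = 3 + 1 = 4 out of 14 bases
%GC = 4/14 × 100 = 28.57% ≈ 29%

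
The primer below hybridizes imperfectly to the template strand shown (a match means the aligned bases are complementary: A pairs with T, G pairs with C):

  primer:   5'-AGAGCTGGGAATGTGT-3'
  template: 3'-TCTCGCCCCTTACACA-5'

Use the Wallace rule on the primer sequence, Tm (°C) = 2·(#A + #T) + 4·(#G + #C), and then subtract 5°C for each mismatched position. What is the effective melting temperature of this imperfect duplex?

43°C

Primer base counts: A=4, T=4, G=7, C=1 → A+T=8, G+C=8
Perfect-match Tm = 2(8) + 4(8) = 16 + 32 = 48°C
Mismatches (positions where the bases are not complementary): 1 (at position 6)
Effective Tm = 48 − 1×5 = 48 − 5 = 43°C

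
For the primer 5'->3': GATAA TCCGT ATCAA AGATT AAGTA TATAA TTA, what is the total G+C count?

Counting bases: A=15, T=11, C=3, G=4
G+C = 4 + 3 = 7

7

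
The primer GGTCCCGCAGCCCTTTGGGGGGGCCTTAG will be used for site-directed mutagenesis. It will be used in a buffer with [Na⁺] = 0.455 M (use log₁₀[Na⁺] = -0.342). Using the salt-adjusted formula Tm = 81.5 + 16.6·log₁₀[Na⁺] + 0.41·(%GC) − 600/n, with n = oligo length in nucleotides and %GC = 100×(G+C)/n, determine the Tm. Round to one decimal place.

84.8°C

Length n = 29. Base counts: G=12, C=9, T=6, A=2
G+C = 21, so %GC = 21/29 × 100 = 72.414%
Salt term: 16.6 × (-0.342) = -5.677
GC term: 0.41 × 72.414 = 29.69; length term: −600/29 = −20.69
Tm = 81.5 + (-5.677) + 29.69 − 20.69 = 84.823 → 84.8°C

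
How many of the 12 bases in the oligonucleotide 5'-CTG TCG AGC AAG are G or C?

Scanning the sequence gives A=3, G=4, T=2, C=3.
Total G or C: 4 + 3 = 7

7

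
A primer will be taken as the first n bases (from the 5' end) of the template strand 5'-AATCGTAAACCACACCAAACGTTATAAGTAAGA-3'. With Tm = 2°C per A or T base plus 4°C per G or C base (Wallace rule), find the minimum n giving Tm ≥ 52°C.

n = 19

First 18 bases: AATCGTAAACCACACCAA → Tm = 50°C (< 52°C)
First 19 bases: AATCGTAAACCACACCAAA → Tm = 52°C (≥ 52°C)
Each additional base adds 2°C (A/T) or 4°C (G/C), so Tm is non-decreasing in n; n = 19 is the first length to reach 52°C.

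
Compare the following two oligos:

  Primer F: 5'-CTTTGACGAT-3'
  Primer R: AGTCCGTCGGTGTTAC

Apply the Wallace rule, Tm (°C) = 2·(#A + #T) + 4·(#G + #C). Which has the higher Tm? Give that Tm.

Primer R, 50°C

Primer F: A+T=6, G+C=4 → Tm = 2(6)+4(4) = 28°C
Primer R: A+T=7, G+C=9 → Tm = 2(7)+4(9) = 50°C
28°C vs 50°C → primer R is higher.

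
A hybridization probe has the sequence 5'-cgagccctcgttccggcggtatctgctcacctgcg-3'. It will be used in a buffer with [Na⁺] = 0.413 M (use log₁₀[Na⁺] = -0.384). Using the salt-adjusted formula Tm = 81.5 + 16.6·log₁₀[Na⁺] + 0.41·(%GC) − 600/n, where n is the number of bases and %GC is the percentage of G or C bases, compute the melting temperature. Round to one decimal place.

86.1°C

Length n = 35. Base counts: A=3, C=14, T=8, G=10
G+C = 24, so %GC = 24/35 × 100 = 68.571%
Salt term: 16.6 × (-0.384) = -6.374
GC term: 0.41 × 68.571 = 28.114; length term: −600/35 = −17.143
Tm = 81.5 + (-6.374) + 28.114 − 17.143 = 86.097 → 86.1°C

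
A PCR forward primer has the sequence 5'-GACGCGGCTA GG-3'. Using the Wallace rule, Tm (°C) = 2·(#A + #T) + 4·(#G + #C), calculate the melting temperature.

42°C

Counting bases: C=3, T=1, G=6, A=2
AT pairs contribute 3, GC pairs contribute 9.
Tm = 2(3) + 4(9) = 6 + 36 = 42°C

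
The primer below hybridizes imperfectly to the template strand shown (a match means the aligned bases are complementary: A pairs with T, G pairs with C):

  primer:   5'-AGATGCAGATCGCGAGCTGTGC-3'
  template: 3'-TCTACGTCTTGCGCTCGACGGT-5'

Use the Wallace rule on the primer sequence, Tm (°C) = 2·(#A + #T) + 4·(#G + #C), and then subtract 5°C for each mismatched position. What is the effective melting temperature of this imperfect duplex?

50°C

Primer base counts: A=5, T=4, G=8, C=5 → A+T=9, G+C=13
Perfect-match Tm = 2(9) + 4(13) = 18 + 52 = 70°C
Mismatches (positions where the bases are not complementary): 4 (at positions 10, 20, 21, 22)
Effective Tm = 70 − 4×5 = 70 − 20 = 50°C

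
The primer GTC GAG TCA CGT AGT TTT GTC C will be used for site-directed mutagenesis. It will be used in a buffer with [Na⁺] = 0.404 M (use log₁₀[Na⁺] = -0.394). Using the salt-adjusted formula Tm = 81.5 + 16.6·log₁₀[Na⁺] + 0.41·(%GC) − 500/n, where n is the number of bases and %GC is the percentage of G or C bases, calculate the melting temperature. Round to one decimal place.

Length n = 22. C=5, G=6, T=8, A=3
G+C = 11, so %GC = 11/22 × 100 = 50%
Salt term: 16.6 × (-0.394) = -6.54
GC term: 0.41 × 50 = 20.5; length term: −500/22 = −22.727
Tm = 81.5 + (-6.54) + 20.5 − 22.727 = 72.733 → 72.7°C

72.7°C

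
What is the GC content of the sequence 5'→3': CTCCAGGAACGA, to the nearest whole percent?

Base counts: C=4, T=1, A=4, G=3
G+C = 3 + 4 = 7 out of 12 bases
%GC = 7/12 × 100 = 58.33% ≈ 58%

58%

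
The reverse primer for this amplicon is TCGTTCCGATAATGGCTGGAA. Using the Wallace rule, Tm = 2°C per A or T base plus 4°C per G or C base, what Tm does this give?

62°C

G=6, C=4, A=5, T=6
AT pairs contribute 11, GC pairs contribute 10.
Tm = 4·10 + 2·11 = 40 + 22 = 62°C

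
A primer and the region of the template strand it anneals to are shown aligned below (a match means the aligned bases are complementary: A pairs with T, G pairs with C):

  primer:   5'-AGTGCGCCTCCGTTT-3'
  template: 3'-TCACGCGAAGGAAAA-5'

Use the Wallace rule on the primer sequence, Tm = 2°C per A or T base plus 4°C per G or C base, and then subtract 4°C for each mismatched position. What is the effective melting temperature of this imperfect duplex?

Primer base counts: A=1, T=5, G=4, C=5 → A+T=6, G+C=9
Perfect-match Tm = 2(6) + 4(9) = 12 + 36 = 48°C
Mismatches (positions where the bases are not complementary): 2 (at positions 8, 12)
Effective Tm = 48 − 2×4 = 48 − 8 = 40°C

40°C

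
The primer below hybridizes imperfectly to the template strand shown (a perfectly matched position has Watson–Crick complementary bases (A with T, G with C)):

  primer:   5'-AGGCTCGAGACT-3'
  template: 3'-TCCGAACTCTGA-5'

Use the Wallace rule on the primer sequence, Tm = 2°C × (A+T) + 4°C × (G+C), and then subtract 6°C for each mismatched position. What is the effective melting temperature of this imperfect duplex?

32°C

Primer base counts: A=3, T=2, G=4, C=3 → A+T=5, G+C=7
Perfect-match Tm = 2(5) + 4(7) = 10 + 28 = 38°C
Mismatches (positions where the bases are not complementary): 1 (at position 6)
Effective Tm = 38 − 1×6 = 38 − 6 = 32°C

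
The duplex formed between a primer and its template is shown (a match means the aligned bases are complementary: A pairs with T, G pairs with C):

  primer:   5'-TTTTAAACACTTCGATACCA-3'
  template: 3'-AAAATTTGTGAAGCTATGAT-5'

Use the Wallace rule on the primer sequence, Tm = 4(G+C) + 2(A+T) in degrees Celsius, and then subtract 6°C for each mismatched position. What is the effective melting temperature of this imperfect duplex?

46°C

Primer base counts: A=7, T=7, G=1, C=5 → A+T=14, G+C=6
Perfect-match Tm = 2(14) + 4(6) = 28 + 24 = 52°C
Mismatches (positions where the bases are not complementary): 1 (at position 19)
Effective Tm = 52 − 1×6 = 52 − 6 = 46°C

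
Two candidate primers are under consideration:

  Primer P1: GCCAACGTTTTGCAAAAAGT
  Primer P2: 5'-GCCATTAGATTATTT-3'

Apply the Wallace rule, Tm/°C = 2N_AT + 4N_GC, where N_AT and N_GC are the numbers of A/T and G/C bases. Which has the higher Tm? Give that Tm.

Primer P1: A+T=12, G+C=8 → Tm = 2(12)+4(8) = 56°C
Primer P2: A+T=11, G+C=4 → Tm = 2(11)+4(4) = 38°C
56°C vs 38°C → primer P1 is higher.

Primer P1, 56°C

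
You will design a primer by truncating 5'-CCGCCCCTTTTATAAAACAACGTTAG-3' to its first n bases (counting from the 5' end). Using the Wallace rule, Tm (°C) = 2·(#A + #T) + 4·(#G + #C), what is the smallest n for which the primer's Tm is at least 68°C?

n = 24

First 23 bases: CCGCCCCTTTTATAAAACAACGT → Tm = 66°C (< 68°C)
First 24 bases: CCGCCCCTTTTATAAAACAACGTT → Tm = 68°C (≥ 68°C)
Since every base adds ≥2°C, Tm only increases with n, so the threshold is first crossed at n = 24.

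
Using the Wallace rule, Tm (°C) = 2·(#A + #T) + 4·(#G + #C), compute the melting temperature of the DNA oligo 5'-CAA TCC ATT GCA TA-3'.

Base counts: T=4, A=5, C=4, G=1
AT pairs contribute 9, GC pairs contribute 5.
Tm = 4·5 + 2·9 = 20 + 18 = 38°C

38°C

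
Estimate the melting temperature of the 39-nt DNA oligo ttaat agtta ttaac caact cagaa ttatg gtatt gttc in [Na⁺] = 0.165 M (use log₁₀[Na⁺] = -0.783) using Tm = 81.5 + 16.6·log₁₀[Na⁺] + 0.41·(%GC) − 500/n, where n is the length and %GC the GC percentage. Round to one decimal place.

Length n = 39. Counting bases: G=5, A=13, C=5, T=16
G+C = 10, so %GC = 10/39 × 100 = 25.641%
Salt term: 16.6 × (-0.783) = -12.998
GC term: 0.41 × 25.641 = 10.513; length term: −500/39 = −12.821
Tm = 81.5 + (-12.998) + 10.513 − 12.821 = 66.194 → 66.2°C

66.2°C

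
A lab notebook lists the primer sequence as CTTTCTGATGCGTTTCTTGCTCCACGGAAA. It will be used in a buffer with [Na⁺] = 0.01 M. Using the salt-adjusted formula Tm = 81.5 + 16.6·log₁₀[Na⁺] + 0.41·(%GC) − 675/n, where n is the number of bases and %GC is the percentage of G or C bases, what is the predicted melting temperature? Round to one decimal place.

44.9°C

Length n = 30. Counting bases: C=8, G=6, A=5, T=11
G+C = 14, so %GC = 14/30 × 100 = 46.667%
Salt term: 16.6 × (-2) = -33.2
GC term: 0.41 × 46.667 = 19.133; length term: −675/30 = −22.5
Tm = 81.5 + (-33.2) + 19.133 − 22.5 = 44.933 → 44.9°C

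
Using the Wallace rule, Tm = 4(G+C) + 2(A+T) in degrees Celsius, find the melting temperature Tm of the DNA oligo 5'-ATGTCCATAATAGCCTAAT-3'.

Scanning the sequence gives C=4, T=6, G=2, A=7.
So N_AT = 13 and N_GC = 6.
Tm = 2×13 + 4×6 = 50°C

50°C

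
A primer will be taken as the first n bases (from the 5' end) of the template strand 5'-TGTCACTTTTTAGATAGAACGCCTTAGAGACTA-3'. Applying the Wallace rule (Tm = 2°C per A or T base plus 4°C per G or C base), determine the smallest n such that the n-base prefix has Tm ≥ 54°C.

First 20 bases: TGTCACTTTTTAGATAGAAC → Tm = 52°C (< 54°C)
First 21 bases: TGTCACTTTTTAGATAGAACG → Tm = 56°C (≥ 54°C)
Each additional base adds 2°C (A/T) or 4°C (G/C), so Tm is non-decreasing in n; n = 21 is the first length to reach 54°C.

n = 21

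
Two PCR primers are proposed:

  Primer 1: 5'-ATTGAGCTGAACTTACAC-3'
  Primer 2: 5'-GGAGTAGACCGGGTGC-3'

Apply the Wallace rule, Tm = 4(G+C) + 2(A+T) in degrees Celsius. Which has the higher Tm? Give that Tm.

Primer 2, 54°C

Primer 1: A+T=11, G+C=7 → Tm = 2(11)+4(7) = 50°C
Primer 2: A+T=5, G+C=11 → Tm = 2(5)+4(11) = 54°C
50°C vs 54°C → primer 2 is higher.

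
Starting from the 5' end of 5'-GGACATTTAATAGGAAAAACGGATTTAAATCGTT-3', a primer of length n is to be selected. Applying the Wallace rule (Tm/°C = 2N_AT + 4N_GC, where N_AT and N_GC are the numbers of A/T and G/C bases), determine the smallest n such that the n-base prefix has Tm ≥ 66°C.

n = 25

First 24 bases: GGACATTTAATAGGAAAAACGGAT → Tm = 64°C (< 66°C)
First 25 bases: GGACATTTAATAGGAAAAACGGATT → Tm = 66°C (≥ 66°C)
Each additional base adds 2°C (A/T) or 4°C (G/C), so Tm is non-decreasing in n; n = 25 is the first length to reach 66°C.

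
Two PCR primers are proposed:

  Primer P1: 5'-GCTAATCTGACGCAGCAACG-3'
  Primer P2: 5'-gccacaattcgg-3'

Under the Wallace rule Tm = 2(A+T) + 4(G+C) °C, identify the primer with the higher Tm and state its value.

Primer P1, 62°C

Primer P1: A+T=9, G+C=11 → Tm = 2(9)+4(11) = 62°C
Primer P2: A+T=5, G+C=7 → Tm = 2(5)+4(7) = 38°C
62°C vs 38°C → primer P1 is higher.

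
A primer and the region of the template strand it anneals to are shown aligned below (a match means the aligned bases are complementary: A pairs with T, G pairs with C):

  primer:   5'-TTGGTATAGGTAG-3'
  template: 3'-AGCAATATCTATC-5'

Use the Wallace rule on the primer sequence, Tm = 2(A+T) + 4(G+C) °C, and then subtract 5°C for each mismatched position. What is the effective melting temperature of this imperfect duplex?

Primer base counts: A=3, T=5, G=5, C=0 → A+T=8, G+C=5
Perfect-match Tm = 2(8) + 4(5) = 16 + 20 = 36°C
Mismatches (positions where the bases are not complementary): 3 (at positions 2, 4, 10)
Effective Tm = 36 − 3×5 = 36 − 15 = 21°C

21°C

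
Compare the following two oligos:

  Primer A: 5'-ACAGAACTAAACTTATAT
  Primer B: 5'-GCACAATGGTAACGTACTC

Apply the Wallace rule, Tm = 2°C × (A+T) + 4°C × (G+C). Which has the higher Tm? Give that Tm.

Primer A: A+T=14, G+C=4 → Tm = 2(14)+4(4) = 44°C
Primer B: A+T=10, G+C=9 → Tm = 2(10)+4(9) = 56°C
44°C vs 56°C → primer B is higher.

Primer B, 56°C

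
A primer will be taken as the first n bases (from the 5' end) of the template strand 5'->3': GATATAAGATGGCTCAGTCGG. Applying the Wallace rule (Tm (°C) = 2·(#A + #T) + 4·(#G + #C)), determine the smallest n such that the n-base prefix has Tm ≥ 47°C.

n = 17

First 16 bases: GATATAAGATGGCTCA → Tm = 44°C (< 47°C)
First 17 bases: GATATAAGATGGCTCAG → Tm = 48°C (≥ 47°C)
Each additional base adds 2°C (A/T) or 4°C (G/C), so Tm is non-decreasing in n; n = 17 is the first length to reach 47°C.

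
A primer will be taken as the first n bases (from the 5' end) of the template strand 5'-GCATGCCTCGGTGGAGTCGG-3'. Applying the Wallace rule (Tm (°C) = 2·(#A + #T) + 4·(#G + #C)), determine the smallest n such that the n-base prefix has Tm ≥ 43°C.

n = 13

First 12 bases: GCATGCCTCGGT → Tm = 40°C (< 43°C)
First 13 bases: GCATGCCTCGGTG → Tm = 44°C (≥ 43°C)
Each additional base adds 2°C (A/T) or 4°C (G/C), so Tm is non-decreasing in n; n = 13 is the first length to reach 43°C.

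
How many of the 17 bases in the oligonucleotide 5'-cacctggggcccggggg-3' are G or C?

Scanning the sequence gives G=9, T=1, C=6, A=1.
Total G or C: 9 + 6 = 15

15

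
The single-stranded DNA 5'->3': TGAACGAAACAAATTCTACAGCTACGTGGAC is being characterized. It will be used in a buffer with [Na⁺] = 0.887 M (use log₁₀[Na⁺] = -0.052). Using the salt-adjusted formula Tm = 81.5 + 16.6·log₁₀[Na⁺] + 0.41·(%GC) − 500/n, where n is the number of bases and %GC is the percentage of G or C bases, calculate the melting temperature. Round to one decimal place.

Length n = 31. Counting bases: G=6, A=12, C=7, T=6
G+C = 13, so %GC = 13/31 × 100 = 41.935%
Salt term: 16.6 × (-0.052) = -0.863
GC term: 0.41 × 41.935 = 17.193; length term: −500/31 = −16.129
Tm = 81.5 + (-0.863) + 17.193 − 16.129 = 81.701 → 81.7°C

81.7°C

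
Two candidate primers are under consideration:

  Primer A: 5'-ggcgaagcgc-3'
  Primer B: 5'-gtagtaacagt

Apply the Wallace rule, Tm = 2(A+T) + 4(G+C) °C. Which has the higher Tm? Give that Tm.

Primer A: A+T=2, G+C=8 → Tm = 2(2)+4(8) = 36°C
Primer B: A+T=7, G+C=4 → Tm = 2(7)+4(4) = 30°C
36°C vs 30°C → primer A is higher.

Primer A, 36°C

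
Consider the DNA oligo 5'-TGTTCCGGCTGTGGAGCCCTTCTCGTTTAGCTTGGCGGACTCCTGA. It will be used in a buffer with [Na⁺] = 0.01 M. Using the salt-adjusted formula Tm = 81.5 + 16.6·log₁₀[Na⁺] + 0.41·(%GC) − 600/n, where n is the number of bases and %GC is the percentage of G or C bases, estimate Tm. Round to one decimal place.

Length n = 46. A=4, C=13, T=15, G=14
G+C = 27, so %GC = 27/46 × 100 = 58.696%
Salt term: 16.6 × (-2) = -33.2
GC term: 0.41 × 58.696 = 24.065; length term: −600/46 = −13.043
Tm = 81.5 + (-33.2) + 24.065 − 13.043 = 59.322 → 59.3°C

59.3°C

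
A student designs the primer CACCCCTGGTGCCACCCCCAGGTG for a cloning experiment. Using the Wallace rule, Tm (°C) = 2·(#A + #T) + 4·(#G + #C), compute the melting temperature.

Base counts: T=3, A=3, G=6, C=12
AT pairs contribute 6, GC pairs contribute 18.
Tm = 2(6) + 4(18) = 12 + 72 = 84°C

84°C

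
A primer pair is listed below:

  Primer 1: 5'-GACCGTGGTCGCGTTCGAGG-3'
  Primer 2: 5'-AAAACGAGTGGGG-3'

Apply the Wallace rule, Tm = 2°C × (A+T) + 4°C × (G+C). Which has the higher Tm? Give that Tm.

Primer 1, 68°C

Primer 1: A+T=6, G+C=14 → Tm = 2(6)+4(14) = 68°C
Primer 2: A+T=6, G+C=7 → Tm = 2(6)+4(7) = 40°C
68°C vs 40°C → primer 1 is higher.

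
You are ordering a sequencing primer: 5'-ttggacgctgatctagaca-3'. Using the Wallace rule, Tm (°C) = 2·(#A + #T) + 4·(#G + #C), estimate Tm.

56°C

Base counts: T=5, C=4, G=5, A=5
So N_AT = 10 and N_GC = 9.
Tm = 2(10) + 4(9) = 20 + 36 = 56°C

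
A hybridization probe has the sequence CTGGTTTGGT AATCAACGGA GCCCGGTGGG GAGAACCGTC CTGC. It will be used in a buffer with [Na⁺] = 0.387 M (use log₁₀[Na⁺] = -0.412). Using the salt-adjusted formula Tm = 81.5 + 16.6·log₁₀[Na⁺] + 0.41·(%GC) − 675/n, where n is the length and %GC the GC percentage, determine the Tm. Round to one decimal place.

84.5°C

Length n = 44. Base counts: G=16, T=9, C=11, A=8
G+C = 27, so %GC = 27/44 × 100 = 61.364%
Salt term: 16.6 × (-0.412) = -6.839
GC term: 0.41 × 61.364 = 25.159; length term: −675/44 = −15.341
Tm = 81.5 + (-6.839) + 25.159 − 15.341 = 84.479 → 84.5°C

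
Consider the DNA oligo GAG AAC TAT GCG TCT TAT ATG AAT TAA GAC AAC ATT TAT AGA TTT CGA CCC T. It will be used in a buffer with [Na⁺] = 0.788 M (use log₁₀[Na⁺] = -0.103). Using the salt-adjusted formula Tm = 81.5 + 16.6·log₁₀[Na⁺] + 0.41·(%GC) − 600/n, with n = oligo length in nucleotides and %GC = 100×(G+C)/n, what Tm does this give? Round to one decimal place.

81.7°C

Length n = 52. G=8, C=9, T=17, A=18
G+C = 17, so %GC = 17/52 × 100 = 32.692%
Salt term: 16.6 × (-0.103) = -1.71
GC term: 0.41 × 32.692 = 13.404; length term: −600/52 = −11.538
Tm = 81.5 + (-1.71) + 13.404 − 11.538 = 81.656 → 81.7°C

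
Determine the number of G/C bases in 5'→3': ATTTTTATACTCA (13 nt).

Scanning the sequence gives G=0, T=7, A=4, C=2.
Total G or C: 0 + 2 = 2

2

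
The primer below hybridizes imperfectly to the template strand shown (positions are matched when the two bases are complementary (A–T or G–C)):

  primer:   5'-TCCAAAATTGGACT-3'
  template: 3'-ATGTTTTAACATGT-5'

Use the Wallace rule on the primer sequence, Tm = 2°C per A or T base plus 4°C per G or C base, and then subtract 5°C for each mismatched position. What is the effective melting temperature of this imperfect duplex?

23°C

Primer base counts: A=5, T=4, G=2, C=3 → A+T=9, G+C=5
Perfect-match Tm = 2(9) + 4(5) = 18 + 20 = 38°C
Mismatches (positions where the bases are not complementary): 3 (at positions 2, 11, 14)
Effective Tm = 38 − 3×5 = 38 − 15 = 23°C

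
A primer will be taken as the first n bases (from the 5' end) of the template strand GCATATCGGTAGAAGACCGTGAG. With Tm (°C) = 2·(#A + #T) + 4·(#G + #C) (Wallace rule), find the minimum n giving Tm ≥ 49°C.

First 16 bases: GCATATCGGTAGAAGA → Tm = 46°C (< 49°C)
First 17 bases: GCATATCGGTAGAAGAC → Tm = 50°C (≥ 49°C)
Each additional base adds 2°C (A/T) or 4°C (G/C), so Tm is non-decreasing in n; n = 17 is the first length to reach 49°C.

n = 17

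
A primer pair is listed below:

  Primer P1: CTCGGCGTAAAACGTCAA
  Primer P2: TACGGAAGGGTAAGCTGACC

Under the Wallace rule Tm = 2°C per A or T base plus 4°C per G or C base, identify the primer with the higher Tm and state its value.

Primer P1: A+T=9, G+C=9 → Tm = 2(9)+4(9) = 54°C
Primer P2: A+T=9, G+C=11 → Tm = 2(9)+4(11) = 62°C
54°C vs 62°C → primer P2 is higher.

Primer P2, 62°C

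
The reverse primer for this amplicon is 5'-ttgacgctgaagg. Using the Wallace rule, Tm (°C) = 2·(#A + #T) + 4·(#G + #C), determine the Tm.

40°C

Counting bases: C=2, T=3, G=5, A=3
A+T = 6, G+C = 7
Tm = 2(6) + 4(7) = 12 + 28 = 40°C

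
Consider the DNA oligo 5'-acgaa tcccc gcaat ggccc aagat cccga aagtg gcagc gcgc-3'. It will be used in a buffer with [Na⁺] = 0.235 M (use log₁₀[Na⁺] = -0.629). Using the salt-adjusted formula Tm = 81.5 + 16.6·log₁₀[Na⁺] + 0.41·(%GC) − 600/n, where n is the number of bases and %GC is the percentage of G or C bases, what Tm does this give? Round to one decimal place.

Length n = 44. Base counts: A=12, G=12, C=16, T=4
G+C = 28, so %GC = 28/44 × 100 = 63.636%
Salt term: 16.6 × (-0.629) = -10.441
GC term: 0.41 × 63.636 = 26.091; length term: −600/44 = −13.636
Tm = 81.5 + (-10.441) + 26.091 − 13.636 = 83.514 → 83.5°C

83.5°C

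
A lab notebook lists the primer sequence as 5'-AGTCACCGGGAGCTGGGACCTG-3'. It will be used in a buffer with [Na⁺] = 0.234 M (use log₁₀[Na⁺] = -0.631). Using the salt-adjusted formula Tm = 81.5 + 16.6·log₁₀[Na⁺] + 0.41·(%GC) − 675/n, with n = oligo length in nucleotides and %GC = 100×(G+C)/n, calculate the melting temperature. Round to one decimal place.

68.3°C

Length n = 22. Counting bases: T=3, C=6, G=9, A=4
G+C = 15, so %GC = 15/22 × 100 = 68.182%
Salt term: 16.6 × (-0.631) = -10.475
GC term: 0.41 × 68.182 = 27.955; length term: −675/22 = −30.682
Tm = 81.5 + (-10.475) + 27.955 − 30.682 = 68.298 → 68.3°C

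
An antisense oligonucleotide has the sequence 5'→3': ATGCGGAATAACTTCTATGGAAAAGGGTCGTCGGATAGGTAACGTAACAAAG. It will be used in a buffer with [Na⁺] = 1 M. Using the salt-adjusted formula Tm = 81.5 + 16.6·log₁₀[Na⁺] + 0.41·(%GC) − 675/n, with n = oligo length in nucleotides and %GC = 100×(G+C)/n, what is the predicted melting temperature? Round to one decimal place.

85.9°C

Length n = 52. Counting bases: A=19, G=15, C=7, T=11
G+C = 22, so %GC = 22/52 × 100 = 42.308%
Salt term: 16.6 × (0) = 0
GC term: 0.41 × 42.308 = 17.346; length term: −675/52 = −12.981
Tm = 81.5 + (0) + 17.346 − 12.981 = 85.865 → 85.9°C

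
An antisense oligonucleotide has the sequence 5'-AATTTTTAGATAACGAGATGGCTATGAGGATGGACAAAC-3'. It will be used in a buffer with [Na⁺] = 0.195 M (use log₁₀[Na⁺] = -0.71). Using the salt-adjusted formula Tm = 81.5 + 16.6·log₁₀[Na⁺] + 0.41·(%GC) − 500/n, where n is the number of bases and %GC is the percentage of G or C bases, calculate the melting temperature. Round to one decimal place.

Length n = 39. C=4, G=10, A=15, T=10
G+C = 14, so %GC = 14/39 × 100 = 35.897%
Salt term: 16.6 × (-0.71) = -11.786
GC term: 0.41 × 35.897 = 14.718; length term: −500/39 = −12.821
Tm = 81.5 + (-11.786) + 14.718 − 12.821 = 71.611 → 71.6°C

71.6°C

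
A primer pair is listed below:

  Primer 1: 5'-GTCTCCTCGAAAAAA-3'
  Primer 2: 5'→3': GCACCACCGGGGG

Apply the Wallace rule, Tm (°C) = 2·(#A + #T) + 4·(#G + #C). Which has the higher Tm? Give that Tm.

Primer 2, 48°C

Primer 1: A+T=9, G+C=6 → Tm = 2(9)+4(6) = 42°C
Primer 2: A+T=2, G+C=11 → Tm = 2(2)+4(11) = 48°C
42°C vs 48°C → primer 2 is higher.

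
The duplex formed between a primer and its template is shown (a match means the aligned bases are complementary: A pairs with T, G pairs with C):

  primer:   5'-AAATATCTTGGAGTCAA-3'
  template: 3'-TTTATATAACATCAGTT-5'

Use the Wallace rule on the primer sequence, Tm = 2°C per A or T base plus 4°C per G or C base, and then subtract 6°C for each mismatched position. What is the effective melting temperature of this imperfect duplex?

Primer base counts: A=7, T=5, G=3, C=2 → A+T=12, G+C=5
Perfect-match Tm = 2(12) + 4(5) = 24 + 20 = 44°C
Mismatches (positions where the bases are not complementary): 2 (at positions 7, 11)
Effective Tm = 44 − 2×6 = 44 − 12 = 32°C

32°C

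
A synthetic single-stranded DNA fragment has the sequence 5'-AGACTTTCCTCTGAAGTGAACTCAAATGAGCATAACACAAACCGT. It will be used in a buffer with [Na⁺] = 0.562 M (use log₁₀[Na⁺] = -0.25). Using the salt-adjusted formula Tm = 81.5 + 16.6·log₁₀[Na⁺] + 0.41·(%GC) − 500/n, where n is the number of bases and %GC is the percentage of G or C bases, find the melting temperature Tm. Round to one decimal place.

Length n = 45. Scanning the sequence gives A=17, G=7, T=10, C=11.
G+C = 18, so %GC = 18/45 × 100 = 40%
Salt term: 16.6 × (-0.25) = -4.15
GC term: 0.41 × 40 = 16.4; length term: −500/45 = −11.111
Tm = 81.5 + (-4.15) + 16.4 − 11.111 = 82.639 → 82.6°C

82.6°C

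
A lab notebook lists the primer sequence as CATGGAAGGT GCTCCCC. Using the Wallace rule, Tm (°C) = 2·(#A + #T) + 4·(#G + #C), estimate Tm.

56°C

A=3, G=5, T=3, C=6
AT pairs contribute 6, GC pairs contribute 11.
Tm = 2(6) + 4(11) = 12 + 44 = 56°C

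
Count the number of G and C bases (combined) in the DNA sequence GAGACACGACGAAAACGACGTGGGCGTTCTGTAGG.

20

Base counts: C=7, G=13, A=10, T=5
G+C = 13 + 7 = 20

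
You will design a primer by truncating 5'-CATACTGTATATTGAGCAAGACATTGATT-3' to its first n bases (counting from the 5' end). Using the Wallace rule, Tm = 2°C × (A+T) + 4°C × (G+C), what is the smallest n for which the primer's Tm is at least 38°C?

First 14 bases: CATACTGTATATTG → Tm = 36°C (< 38°C)
First 15 bases: CATACTGTATATTGA → Tm = 38°C (≥ 38°C)
Since every base adds ≥2°C, Tm only increases with n, so the threshold is first crossed at n = 15.

n = 15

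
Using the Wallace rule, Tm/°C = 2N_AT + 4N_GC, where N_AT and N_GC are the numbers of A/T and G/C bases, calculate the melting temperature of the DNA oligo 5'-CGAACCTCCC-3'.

Counting bases: G=1, C=6, A=2, T=1
So N_AT = 3 and N_GC = 7.
Tm = 2(3) + 4(7) = 6 + 28 = 34°C

34°C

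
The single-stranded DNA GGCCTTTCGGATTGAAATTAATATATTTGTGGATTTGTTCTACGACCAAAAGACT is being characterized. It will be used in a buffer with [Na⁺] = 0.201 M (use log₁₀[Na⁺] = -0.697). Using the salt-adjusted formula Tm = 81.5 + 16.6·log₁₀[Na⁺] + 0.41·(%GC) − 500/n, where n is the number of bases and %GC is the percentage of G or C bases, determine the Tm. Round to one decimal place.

Length n = 55. Counting bases: C=8, T=20, A=16, G=11
G+C = 19, so %GC = 19/55 × 100 = 34.545%
Salt term: 16.6 × (-0.697) = -11.57
GC term: 0.41 × 34.545 = 14.163; length term: −500/55 = −9.091
Tm = 81.5 + (-11.57) + 14.163 − 9.091 = 75.002 → 75.0°C

75.0°C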